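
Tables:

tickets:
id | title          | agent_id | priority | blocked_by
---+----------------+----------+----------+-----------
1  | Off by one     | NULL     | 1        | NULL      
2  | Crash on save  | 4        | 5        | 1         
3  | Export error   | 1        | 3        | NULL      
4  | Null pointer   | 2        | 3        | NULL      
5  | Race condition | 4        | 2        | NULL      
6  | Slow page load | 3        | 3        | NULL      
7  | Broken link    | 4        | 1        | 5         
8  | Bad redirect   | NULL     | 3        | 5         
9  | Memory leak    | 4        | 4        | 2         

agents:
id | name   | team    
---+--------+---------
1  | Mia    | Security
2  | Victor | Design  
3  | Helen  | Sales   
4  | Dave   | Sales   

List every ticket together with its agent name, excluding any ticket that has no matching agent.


INNER JOIN keeps only tickets rows whose agent_id matches an id in agents. Walk through each ticket:
  - ticket 1 (Off by one): agent_id=NULL, no match -> dropped
  - ticket 2 (Crash on save): agent_id=4 -> matches Dave
  - ticket 3 (Export error): agent_id=1 -> matches Mia
  - ticket 4 (Null pointer): agent_id=2 -> matches Victor
  - ticket 5 (Race condition): agent_id=4 -> matches Dave
  - ticket 6 (Slow page load): agent_id=3 -> matches Helen
  - ticket 7 (Broken link): agent_id=4 -> matches Dave
  - ticket 8 (Bad redirect): agent_id=NULL, no match -> dropped
  - ticket 9 (Memory leak): agent_id=4 -> matches Dave
So 2 of 9 rows are dropped.

SQL:
SELECT a.title, b.name AS agent
FROM tickets a
INNER JOIN agents b ON a.agent_id = b.id

Result:
title          | agent 
---------------+-------
Crash on save  | Dave  
Export error   | Mia   
Null pointer   | Victor
Race condition | Dave  
Slow page load | Helen 
Broken link    | Dave  
Memory leak    | Dave  


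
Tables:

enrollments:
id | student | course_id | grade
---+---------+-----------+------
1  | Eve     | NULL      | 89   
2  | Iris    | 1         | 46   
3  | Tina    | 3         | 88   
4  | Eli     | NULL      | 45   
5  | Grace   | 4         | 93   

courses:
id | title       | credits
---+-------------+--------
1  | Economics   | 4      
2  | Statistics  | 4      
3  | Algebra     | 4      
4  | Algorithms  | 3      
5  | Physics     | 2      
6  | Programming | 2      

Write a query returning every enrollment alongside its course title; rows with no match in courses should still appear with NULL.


LEFT JOIN keeps every row from enrollments (the left table); where course_id has no match in courses, the course columns become NULL. Walk through each enrollment:
  - enrollment 1 (Eve): course_id=NULL, no match -> kept with NULL
  - enrollment 2 (Iris): course_id=1 -> matches Economics
  - enrollment 3 (Tina): course_id=3 -> matches Algebra
  - enrollment 4 (Eli): course_id=NULL, no match -> kept with NULL
  - enrollment 5 (Grace): course_id=4 -> matches Algorithms
All 5 rows appear; 2 have NULL course.

SQL:
SELECT a.student, b.title AS course
FROM enrollments a
LEFT JOIN courses b ON a.course_id = b.id

Result:
student | course    
--------+-----------
Eve     | NULL      
Iris    | Economics 
Tina    | Algebra   
Eli     | NULL      
Grace   | Algorithms


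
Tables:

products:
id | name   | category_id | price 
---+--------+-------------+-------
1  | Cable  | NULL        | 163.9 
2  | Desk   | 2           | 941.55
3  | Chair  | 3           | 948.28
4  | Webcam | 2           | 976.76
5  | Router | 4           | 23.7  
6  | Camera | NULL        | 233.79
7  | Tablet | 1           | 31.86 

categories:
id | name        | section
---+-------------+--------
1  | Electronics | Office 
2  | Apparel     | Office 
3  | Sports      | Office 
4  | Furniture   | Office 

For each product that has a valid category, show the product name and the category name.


INNER JOIN keeps only products rows whose category_id matches an id in categories. Walk through each product:
  - product 1 (Cable): category_id=NULL, no match -> dropped
  - product 2 (Desk): category_id=2 -> matches Apparel
  - product 3 (Chair): category_id=3 -> matches Sports
  - product 4 (Webcam): category_id=2 -> matches Apparel
  - product 5 (Router): category_id=4 -> matches Furniture
  - product 6 (Camera): category_id=NULL, no match -> dropped
  - product 7 (Tablet): category_id=1 -> matches Electronics
So 2 of 7 rows are dropped.

SQL:
SELECT a.name, b.name AS category
FROM products a
INNER JOIN categories b ON a.category_id = b.id

Result:
name   | category   
-------+------------
Desk   | Apparel    
Chair  | Sports     
Webcam | Apparel    
Router | Furniture  
Tablet | Electronics


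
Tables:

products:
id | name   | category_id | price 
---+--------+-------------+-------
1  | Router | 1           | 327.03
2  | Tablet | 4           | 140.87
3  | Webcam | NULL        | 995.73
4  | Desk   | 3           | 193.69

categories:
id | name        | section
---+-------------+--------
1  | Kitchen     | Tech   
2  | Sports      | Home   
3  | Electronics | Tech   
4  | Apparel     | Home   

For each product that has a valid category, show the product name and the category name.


INNER JOIN keeps only products rows whose category_id matches an id in categories. Walk through each product:
  - product 1 (Router): category_id=1 -> matches Kitchen
  - product 2 (Tablet): category_id=4 -> matches Apparel
  - product 3 (Webcam): category_id=NULL, no match -> dropped
  - product 4 (Desk): category_id=3 -> matches Electronics
So 1 of 4 rows is dropped.

SQL:
SELECT a.name, b.name AS category
FROM products a
INNER JOIN categories b ON a.category_id = b.id

Result:
name   | category   
-------+------------
Router | Kitchen    
Tablet | Apparel    
Desk   | Electronics


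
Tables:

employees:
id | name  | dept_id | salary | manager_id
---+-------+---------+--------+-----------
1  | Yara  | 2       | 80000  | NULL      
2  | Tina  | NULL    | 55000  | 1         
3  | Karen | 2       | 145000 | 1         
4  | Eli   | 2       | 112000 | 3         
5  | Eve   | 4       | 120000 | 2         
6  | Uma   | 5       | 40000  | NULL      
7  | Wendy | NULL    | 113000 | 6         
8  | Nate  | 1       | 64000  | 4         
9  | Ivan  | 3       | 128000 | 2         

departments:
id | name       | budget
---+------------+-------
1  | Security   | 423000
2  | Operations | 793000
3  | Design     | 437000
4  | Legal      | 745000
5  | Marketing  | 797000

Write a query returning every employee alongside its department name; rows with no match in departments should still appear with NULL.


LEFT JOIN keeps every row from employees (the left table); where dept_id has no match in departments, the department columns become NULL. Walk through each employee:
  - employee 1 (Yara): dept_id=2 -> matches Operations
  - employee 2 (Tina): dept_id=NULL, no match -> kept with NULL
  - employee 3 (Karen): dept_id=2 -> matches Operations
  - employee 4 (Eli): dept_id=2 -> matches Operations
  - employee 5 (Eve): dept_id=4 -> matches Legal
  - employee 6 (Uma): dept_id=5 -> matches Marketing
  - employee 7 (Wendy): dept_id=NULL, no match -> kept with NULL
  - employee 8 (Nate): dept_id=1 -> matches Security
  - employee 9 (Ivan): dept_id=3 -> matches Design
All 9 rows appear; 2 have NULL department.

SQL:
SELECT a.name, b.name AS department
FROM employees a
LEFT JOIN departments b ON a.dept_id = b.id

Result:
name  | department
------+-----------
Yara  | Operations
Tina  | NULL      
Karen | Operations
Eli   | Operations
Eve   | Legal     
Uma   | Marketing 
Wendy | NULL      
Nate  | Security  
Ivan  | Design    


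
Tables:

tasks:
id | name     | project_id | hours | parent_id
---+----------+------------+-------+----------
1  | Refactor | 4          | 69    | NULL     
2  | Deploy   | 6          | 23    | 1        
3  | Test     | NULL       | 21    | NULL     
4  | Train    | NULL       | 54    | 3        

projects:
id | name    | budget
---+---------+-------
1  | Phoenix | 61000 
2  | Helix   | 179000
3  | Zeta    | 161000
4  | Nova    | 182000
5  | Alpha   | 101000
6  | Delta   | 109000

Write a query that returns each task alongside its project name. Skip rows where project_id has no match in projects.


INNER JOIN keeps only tasks rows whose project_id matches an id in projects. Walk through each task:
  - task 1 (Refactor): project_id=4 -> matches Nova
  - task 2 (Deploy): project_id=6 -> matches Delta
  - task 3 (Test): project_id=NULL, no match -> dropped
  - task 4 (Train): project_id=NULL, no match -> dropped
So 2 of 4 rows are dropped.

SQL:
SELECT a.name, b.name AS project
FROM tasks a
INNER JOIN projects b ON a.project_id = b.id

Result:
name     | project
---------+--------
Refactor | Nova   
Deploy   | Delta  


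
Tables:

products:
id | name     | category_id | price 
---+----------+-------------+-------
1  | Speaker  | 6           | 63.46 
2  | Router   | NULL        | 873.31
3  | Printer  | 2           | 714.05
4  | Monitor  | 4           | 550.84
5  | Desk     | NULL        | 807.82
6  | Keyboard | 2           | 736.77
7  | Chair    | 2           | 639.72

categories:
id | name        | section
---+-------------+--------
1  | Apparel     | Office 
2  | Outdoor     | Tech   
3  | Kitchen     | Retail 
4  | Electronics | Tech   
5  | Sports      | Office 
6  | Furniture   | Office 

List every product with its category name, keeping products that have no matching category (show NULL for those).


LEFT JOIN keeps every row from products (the left table); where category_id has no match in categories, the category columns become NULL. Walk through each product:
  - product 1 (Speaker): category_id=6 -> matches Furniture
  - product 2 (Router): category_id=NULL, no match -> kept with NULL
  - product 3 (Printer): category_id=2 -> matches Outdoor
  - product 4 (Monitor): category_id=4 -> matches Electronics
  - product 5 (Desk): category_id=NULL, no match -> kept with NULL
  - product 6 (Keyboard): category_id=2 -> matches Outdoor
  - product 7 (Chair): category_id=2 -> matches Outdoor
All 7 rows appear; 2 have NULL category.

SQL:
SELECT a.name, b.name AS category
FROM products a
LEFT JOIN categories b ON a.category_id = b.id

Result:
name     | category   
---------+------------
Speaker  | Furniture  
Router   | NULL       
Printer  | Outdoor    
Monitor  | Electronics
Desk     | NULL       
Keyboard | Outdoor    
Chair    | Outdoor    


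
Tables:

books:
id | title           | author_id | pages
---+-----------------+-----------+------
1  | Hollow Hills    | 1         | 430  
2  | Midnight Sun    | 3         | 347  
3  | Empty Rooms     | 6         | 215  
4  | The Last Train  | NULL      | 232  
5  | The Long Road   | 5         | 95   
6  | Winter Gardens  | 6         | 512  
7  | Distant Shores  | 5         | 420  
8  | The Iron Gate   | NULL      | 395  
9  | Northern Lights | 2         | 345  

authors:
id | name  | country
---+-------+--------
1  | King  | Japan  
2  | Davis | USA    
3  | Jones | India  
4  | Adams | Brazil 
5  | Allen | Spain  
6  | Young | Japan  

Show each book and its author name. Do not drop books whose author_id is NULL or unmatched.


LEFT JOIN keeps every row from books (the left table); where author_id has no match in authors, the author columns become NULL. Walk through each book:
  - book 1 (Hollow Hills): author_id=1 -> matches King
  - book 2 (Midnight Sun): author_id=3 -> matches Jones
  - book 3 (Empty Rooms): author_id=6 -> matches Young
  - book 4 (The Last Train): author_id=NULL, no match -> kept with NULL
  - book 5 (The Long Road): author_id=5 -> matches Allen
  - book 6 (Winter Gardens): author_id=6 -> matches Young
  - book 7 (Distant Shores): author_id=5 -> matches Allen
  - book 8 (The Iron Gate): author_id=NULL, no match -> kept with NULL
  - book 9 (Northern Lights): author_id=2 -> matches Davis
All 9 rows appear; 2 have NULL author.

SQL:
SELECT a.title, b.name AS author
FROM books a
LEFT JOIN authors b ON a.author_id = b.id

Result:
title           | author
----------------+-------
Hollow Hills    | King  
Midnight Sun    | Jones 
Empty Rooms     | Young 
The Last Train  | NULL  
The Long Road   | Allen 
Winter Gardens  | Young 
Distant Shores  | Allen 
The Iron Gate   | NULL  
Northern Lights | Davis 


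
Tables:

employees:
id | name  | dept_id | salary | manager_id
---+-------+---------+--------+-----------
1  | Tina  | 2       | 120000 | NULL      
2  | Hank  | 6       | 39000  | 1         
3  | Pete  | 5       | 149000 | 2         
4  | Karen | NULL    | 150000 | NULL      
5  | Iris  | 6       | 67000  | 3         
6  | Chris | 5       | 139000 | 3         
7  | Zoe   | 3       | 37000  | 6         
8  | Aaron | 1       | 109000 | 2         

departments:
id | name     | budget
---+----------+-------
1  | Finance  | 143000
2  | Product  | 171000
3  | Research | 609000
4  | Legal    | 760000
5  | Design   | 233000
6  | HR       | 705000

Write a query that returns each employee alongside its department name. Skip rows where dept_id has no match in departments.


INNER JOIN keeps only employees rows whose dept_id matches an id in departments. Walk through each employee:
  - employee 1 (Tina): dept_id=2 -> matches Product
  - employee 2 (Hank): dept_id=6 -> matches HR
  - employee 3 (Pete): dept_id=5 -> matches Design
  - employee 4 (Karen): dept_id=NULL, no match -> dropped
  - employee 5 (Iris): dept_id=6 -> matches HR
  - employee 6 (Chris): dept_id=5 -> matches Design
  - employee 7 (Zoe): dept_id=3 -> matches Research
  - employee 8 (Aaron): dept_id=1 -> matches Finance
So 1 of 8 rows is dropped.

SQL:
SELECT a.name, b.name AS department
FROM employees a
INNER JOIN departments b ON a.dept_id = b.id

Result:
name  | department
------+-----------
Tina  | Product   
Hank  | HR        
Pete  | Design    
Iris  | HR        
Chris | Design    
Zoe   | Research  
Aaron | Finance   


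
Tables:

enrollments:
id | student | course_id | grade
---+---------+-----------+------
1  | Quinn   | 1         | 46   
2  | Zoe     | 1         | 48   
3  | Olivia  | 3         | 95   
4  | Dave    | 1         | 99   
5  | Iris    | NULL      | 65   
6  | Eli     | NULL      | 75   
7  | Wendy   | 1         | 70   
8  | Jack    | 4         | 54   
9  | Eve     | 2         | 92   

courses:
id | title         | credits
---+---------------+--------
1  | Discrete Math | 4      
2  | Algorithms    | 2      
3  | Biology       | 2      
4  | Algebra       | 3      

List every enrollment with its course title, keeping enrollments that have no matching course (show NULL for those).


LEFT JOIN keeps every row from enrollments (the left table); where course_id has no match in courses, the course columns become NULL. Walk through each enrollment:
  - enrollment 1 (Quinn): course_id=1 -> matches Discrete Math
  - enrollment 2 (Zoe): course_id=1 -> matches Discrete Math
  - enrollment 3 (Olivia): course_id=3 -> matches Biology
  - enrollment 4 (Dave): course_id=1 -> matches Discrete Math
  - enrollment 5 (Iris): course_id=NULL, no match -> kept with NULL
  - enrollment 6 (Eli): course_id=NULL, no match -> kept with NULL
  - enrollment 7 (Wendy): course_id=1 -> matches Discrete Math
  - enrollment 8 (Jack): course_id=4 -> matches Algebra
  - enrollment 9 (Eve): course_id=2 -> matches Algorithms
All 9 rows appear; 2 have NULL course.

SQL:
SELECT a.student, b.title AS course
FROM enrollments a
LEFT JOIN courses b ON a.course_id = b.id

Result:
student | course       
--------+--------------
Quinn   | Discrete Math
Zoe     | Discrete Math
Olivia  | Biology      
Dave    | Discrete Math
Iris    | NULL         
Eli     | NULL         
Wendy   | Discrete Math
Jack    | Algebra      
Eve     | Algorithms   


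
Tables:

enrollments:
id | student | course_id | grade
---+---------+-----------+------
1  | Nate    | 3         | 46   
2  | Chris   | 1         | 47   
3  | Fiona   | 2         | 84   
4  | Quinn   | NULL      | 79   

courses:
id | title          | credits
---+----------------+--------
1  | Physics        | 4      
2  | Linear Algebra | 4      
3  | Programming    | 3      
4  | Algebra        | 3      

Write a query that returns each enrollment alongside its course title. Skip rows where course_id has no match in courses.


INNER JOIN keeps only enrollments rows whose course_id matches an id in courses. Walk through each enrollment:
  - enrollment 1 (Nate): course_id=3 -> matches Programming
  - enrollment 2 (Chris): course_id=1 -> matches Physics
  - enrollment 3 (Fiona): course_id=2 -> matches Linear Algebra
  - enrollment 4 (Quinn): course_id=NULL, no match -> dropped
So 1 of 4 rows is dropped.

SQL:
SELECT a.student, b.title AS course
FROM enrollments a
INNER JOIN courses b ON a.course_id = b.id

Result:
student | course        
--------+---------------
Nate    | Programming   
Chris   | Physics       
Fiona   | Linear Algebra


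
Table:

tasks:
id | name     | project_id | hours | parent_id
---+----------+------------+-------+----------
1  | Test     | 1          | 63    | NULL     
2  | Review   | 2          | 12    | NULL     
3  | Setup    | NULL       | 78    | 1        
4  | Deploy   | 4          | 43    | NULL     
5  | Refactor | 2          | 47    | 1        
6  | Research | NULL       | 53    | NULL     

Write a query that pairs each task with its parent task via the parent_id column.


This is a self-join: tasks is joined to a second copy of itself, matching each row's parent_id to another row's id. Use LEFT JOIN so rows with parent_id=NULL are kept.
  - task 1 (Test): parent_id=NULL -> NULL
  - task 2 (Review): parent_id=NULL -> NULL
  - task 3 (Setup): parent_id=1 -> Test
  - task 4 (Deploy): parent_id=NULL -> NULL
  - task 5 (Refactor): parent_id=1 -> Test
  - task 6 (Research): parent_id=NULL -> NULL

SQL:
SELECT a.name AS item, b.name AS parent
FROM tasks a
LEFT JOIN tasks b ON a.parent_id = b.id

Result:
item     | parent
---------+-------
Test     | NULL  
Review   | NULL  
Setup    | Test  
Deploy   | NULL  
Refactor | Test  
Research | NULL  


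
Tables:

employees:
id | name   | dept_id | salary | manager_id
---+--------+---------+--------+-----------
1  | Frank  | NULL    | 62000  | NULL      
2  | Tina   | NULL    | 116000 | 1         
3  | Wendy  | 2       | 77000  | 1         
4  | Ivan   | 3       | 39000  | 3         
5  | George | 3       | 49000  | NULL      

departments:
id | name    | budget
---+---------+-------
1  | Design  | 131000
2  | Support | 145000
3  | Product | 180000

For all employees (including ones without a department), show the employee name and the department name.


LEFT JOIN keeps every row from employees (the left table); where dept_id has no match in departments, the department columns become NULL. Walk through each employee:
  - employee 1 (Frank): dept_id=NULL, no match -> kept with NULL
  - employee 2 (Tina): dept_id=NULL, no match -> kept with NULL
  - employee 3 (Wendy): dept_id=2 -> matches Support
  - employee 4 (Ivan): dept_id=3 -> matches Product
  - employee 5 (George): dept_id=3 -> matches Product
All 5 rows appear; 2 have NULL department.

SQL:
SELECT a.name, b.name AS department
FROM employees a
LEFT JOIN departments b ON a.dept_id = b.id

Result:
name   | department
-------+-----------
Frank  | NULL      
Tina   | NULL      
Wendy  | Support   
Ivan   | Product   
George | Product   


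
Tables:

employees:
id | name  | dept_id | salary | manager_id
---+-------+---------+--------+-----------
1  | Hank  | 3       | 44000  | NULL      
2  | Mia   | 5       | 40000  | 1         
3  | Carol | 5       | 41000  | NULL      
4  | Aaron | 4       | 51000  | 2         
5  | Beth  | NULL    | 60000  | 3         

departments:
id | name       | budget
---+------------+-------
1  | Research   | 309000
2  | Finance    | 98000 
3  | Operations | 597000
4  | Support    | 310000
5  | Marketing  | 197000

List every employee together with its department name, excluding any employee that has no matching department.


INNER JOIN keeps only employees rows whose dept_id matches an id in departments. Walk through each employee:
  - employee 1 (Hank): dept_id=3 -> matches Operations
  - employee 2 (Mia): dept_id=5 -> matches Marketing
  - employee 3 (Carol): dept_id=5 -> matches Marketing
  - employee 4 (Aaron): dept_id=4 -> matches Support
  - employee 5 (Beth): dept_id=NULL, no match -> dropped
So 1 of 5 rows is dropped.

SQL:
SELECT a.name, b.name AS department
FROM employees a
INNER JOIN departments b ON a.dept_id = b.id

Result:
name  | department
------+-----------
Hank  | Operations
Mia   | Marketing 
Carol | Marketing 
Aaron | Support   


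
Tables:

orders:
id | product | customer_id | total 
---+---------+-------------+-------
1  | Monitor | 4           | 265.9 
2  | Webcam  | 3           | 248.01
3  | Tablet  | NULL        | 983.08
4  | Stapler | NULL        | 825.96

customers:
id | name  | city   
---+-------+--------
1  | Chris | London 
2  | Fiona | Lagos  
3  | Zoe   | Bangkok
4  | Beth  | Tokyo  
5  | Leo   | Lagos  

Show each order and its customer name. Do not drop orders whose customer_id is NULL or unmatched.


LEFT JOIN keeps every row from orders (the left table); where customer_id has no match in customers, the customer columns become NULL. Walk through each order:
  - order 1 (Monitor): customer_id=4 -> matches Beth
  - order 2 (Webcam): customer_id=3 -> matches Zoe
  - order 3 (Tablet): customer_id=NULL, no match -> kept with NULL
  - order 4 (Stapler): customer_id=NULL, no match -> kept with NULL
All 4 rows appear; 2 have NULL customer.

SQL:
SELECT a.product, b.name AS customer
FROM orders a
LEFT JOIN customers b ON a.customer_id = b.id

Result:
product | customer
--------+---------
Monitor | Beth    
Webcam  | Zoe     
Tablet  | NULL    
Stapler | NULL    


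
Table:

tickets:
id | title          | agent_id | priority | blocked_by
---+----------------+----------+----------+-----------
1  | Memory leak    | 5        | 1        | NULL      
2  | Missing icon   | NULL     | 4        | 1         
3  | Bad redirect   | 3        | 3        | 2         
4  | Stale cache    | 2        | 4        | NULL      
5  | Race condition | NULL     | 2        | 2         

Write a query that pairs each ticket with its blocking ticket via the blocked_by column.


This is a self-join: tickets is joined to a second copy of itself, matching each row's blocked_by to another row's id. Use LEFT JOIN so rows with blocked_by=NULL are kept.
  - ticket 1 (Memory leak): blocked_by=NULL -> NULL
  - ticket 2 (Missing icon): blocked_by=1 -> Memory leak
  - ticket 3 (Bad redirect): blocked_by=2 -> Missing icon
  - ticket 4 (Stale cache): blocked_by=NULL -> NULL
  - ticket 5 (Race condition): blocked_by=2 -> Missing icon

SQL:
SELECT a.title AS item, b.title AS blocked_by
FROM tickets a
LEFT JOIN tickets b ON a.blocked_by = b.id

Result:
item           | blocked_by  
---------------+-------------
Memory leak    | NULL        
Missing icon   | Memory leak 
Bad redirect   | Missing icon
Stale cache    | NULL        
Race condition | Missing icon


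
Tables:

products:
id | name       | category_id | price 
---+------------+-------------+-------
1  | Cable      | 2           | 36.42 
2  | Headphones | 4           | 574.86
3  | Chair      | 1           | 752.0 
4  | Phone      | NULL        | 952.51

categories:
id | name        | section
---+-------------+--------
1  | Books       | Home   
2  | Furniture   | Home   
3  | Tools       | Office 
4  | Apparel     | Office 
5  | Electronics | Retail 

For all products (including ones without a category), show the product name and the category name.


LEFT JOIN keeps every row from products (the left table); where category_id has no match in categories, the category columns become NULL. Walk through each product:
  - product 1 (Cable): category_id=2 -> matches Furniture
  - product 2 (Headphones): category_id=4 -> matches Apparel
  - product 3 (Chair): category_id=1 -> matches Books
  - product 4 (Phone): category_id=NULL, no match -> kept with NULL
All 4 rows appear; 1 has NULL category.

SQL:
SELECT a.name, b.name AS category
FROM products a
LEFT JOIN categories b ON a.category_id = b.id

Result:
name       | category 
-----------+----------
Cable      | Furniture
Headphones | Apparel  
Chair      | Books    
Phone      | NULL     


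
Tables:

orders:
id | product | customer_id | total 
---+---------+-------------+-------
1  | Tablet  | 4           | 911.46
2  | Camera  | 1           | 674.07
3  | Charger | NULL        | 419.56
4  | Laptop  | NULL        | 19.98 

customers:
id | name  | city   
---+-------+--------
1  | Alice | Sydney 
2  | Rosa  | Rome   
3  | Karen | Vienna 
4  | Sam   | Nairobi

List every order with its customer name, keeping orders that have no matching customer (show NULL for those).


LEFT JOIN keeps every row from orders (the left table); where customer_id has no match in customers, the customer columns become NULL. Walk through each order:
  - order 1 (Tablet): customer_id=4 -> matches Sam
  - order 2 (Camera): customer_id=1 -> matches Alice
  - order 3 (Charger): customer_id=NULL, no match -> kept with NULL
  - order 4 (Laptop): customer_id=NULL, no match -> kept with NULL
All 4 rows appear; 2 have NULL customer.

SQL:
SELECT a.product, b.name AS customer
FROM orders a
LEFT JOIN customers b ON a.customer_id = b.id

Result:
product | customer
--------+---------
Tablet  | Sam     
Camera  | Alice   
Charger | NULL    
Laptop  | NULL    


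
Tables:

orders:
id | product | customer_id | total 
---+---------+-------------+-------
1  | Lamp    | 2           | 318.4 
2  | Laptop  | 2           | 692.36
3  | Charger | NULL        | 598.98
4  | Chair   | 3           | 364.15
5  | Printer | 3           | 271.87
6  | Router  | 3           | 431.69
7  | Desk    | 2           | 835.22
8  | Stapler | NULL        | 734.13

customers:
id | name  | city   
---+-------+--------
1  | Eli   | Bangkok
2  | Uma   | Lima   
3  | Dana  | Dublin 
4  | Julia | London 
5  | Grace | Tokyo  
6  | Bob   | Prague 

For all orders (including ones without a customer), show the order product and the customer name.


LEFT JOIN keeps every row from orders (the left table); where customer_id has no match in customers, the customer columns become NULL. Walk through each order:
  - order 1 (Lamp): customer_id=2 -> matches Uma
  - order 2 (Laptop): customer_id=2 -> matches Uma
  - order 3 (Charger): customer_id=NULL, no match -> kept with NULL
  - order 4 (Chair): customer_id=3 -> matches Dana
  - order 5 (Printer): customer_id=3 -> matches Dana
  - order 6 (Router): customer_id=3 -> matches Dana
  - order 7 (Desk): customer_id=2 -> matches Uma
  - order 8 (Stapler): customer_id=NULL, no match -> kept with NULL
All 8 rows appear; 2 have NULL customer.

SQL:
SELECT a.product, b.name AS customer
FROM orders a
LEFT JOIN customers b ON a.customer_id = b.id

Result:
product | customer
--------+---------
Lamp    | Uma     
Laptop  | Uma     
Charger | NULL    
Chair   | Dana    
Printer | Dana    
Router  | Dana    
Desk    | Uma     
Stapler | NULL    


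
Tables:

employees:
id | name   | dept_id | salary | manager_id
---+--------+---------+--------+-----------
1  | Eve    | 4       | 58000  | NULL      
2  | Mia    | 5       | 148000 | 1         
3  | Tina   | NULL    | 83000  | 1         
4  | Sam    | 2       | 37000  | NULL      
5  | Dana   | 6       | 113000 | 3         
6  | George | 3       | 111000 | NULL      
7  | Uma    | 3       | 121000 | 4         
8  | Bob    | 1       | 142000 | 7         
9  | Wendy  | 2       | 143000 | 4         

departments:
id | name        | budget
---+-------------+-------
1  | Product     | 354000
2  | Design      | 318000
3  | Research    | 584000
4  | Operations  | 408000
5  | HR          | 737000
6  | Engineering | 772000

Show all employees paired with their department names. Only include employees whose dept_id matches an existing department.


INNER JOIN keeps only employees rows whose dept_id matches an id in departments. Walk through each employee:
  - employee 1 (Eve): dept_id=4 -> matches Operations
  - employee 2 (Mia): dept_id=5 -> matches HR
  - employee 3 (Tina): dept_id=NULL, no match -> dropped
  - employee 4 (Sam): dept_id=2 -> matches Design
  - employee 5 (Dana): dept_id=6 -> matches Engineering
  - employee 6 (George): dept_id=3 -> matches Research
  - employee 7 (Uma): dept_id=3 -> matches Research
  - employee 8 (Bob): dept_id=1 -> matches Product
  - employee 9 (Wendy): dept_id=2 -> matches Design
So 1 of 9 rows is dropped.

SQL:
SELECT a.name, b.name AS department
FROM employees a
INNER JOIN departments b ON a.dept_id = b.id

Result:
name   | department 
-------+------------
Eve    | Operations 
Mia    | HR         
Sam    | Design     
Dana   | Engineering
George | Research   
Uma    | Research   
Bob    | Product    
Wendy  | Design     


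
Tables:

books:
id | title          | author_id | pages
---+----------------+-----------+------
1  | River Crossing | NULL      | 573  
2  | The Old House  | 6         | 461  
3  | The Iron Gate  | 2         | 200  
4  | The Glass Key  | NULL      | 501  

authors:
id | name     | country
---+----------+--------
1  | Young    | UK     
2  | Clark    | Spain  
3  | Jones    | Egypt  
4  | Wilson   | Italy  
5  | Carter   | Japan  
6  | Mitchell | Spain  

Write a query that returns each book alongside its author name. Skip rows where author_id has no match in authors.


INNER JOIN keeps only books rows whose author_id matches an id in authors. Walk through each book:
  - book 1 (River Crossing): author_id=NULL, no match -> dropped
  - book 2 (The Old House): author_id=6 -> matches Mitchell
  - book 3 (The Iron Gate): author_id=2 -> matches Clark
  - book 4 (The Glass Key): author_id=NULL, no match -> dropped
So 2 of 4 rows are dropped.

SQL:
SELECT a.title, b.name AS author
FROM books a
INNER JOIN authors b ON a.author_id = b.id

Result:
title         | author  
--------------+---------
The Old House | Mitchell
The Iron Gate | Clark   


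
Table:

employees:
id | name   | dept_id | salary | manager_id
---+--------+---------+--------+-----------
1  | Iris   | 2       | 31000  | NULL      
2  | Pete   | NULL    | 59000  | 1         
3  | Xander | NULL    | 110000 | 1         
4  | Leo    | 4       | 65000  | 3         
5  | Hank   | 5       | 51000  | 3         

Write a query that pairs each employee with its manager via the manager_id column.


This is a self-join: employees is joined to a second copy of itself, matching each row's manager_id to another row's id. Use LEFT JOIN so rows with manager_id=NULL are kept.
  - employee 1 (Iris): manager_id=NULL -> NULL
  - employee 2 (Pete): manager_id=1 -> Iris
  - employee 3 (Xander): manager_id=1 -> Iris
  - employee 4 (Leo): manager_id=3 -> Xander
  - employee 5 (Hank): manager_id=3 -> Xander

SQL:
SELECT a.name AS item, b.name AS manager
FROM employees a
LEFT JOIN employees b ON a.manager_id = b.id

Result:
item   | manager
-------+--------
Iris   | NULL   
Pete   | Iris   
Xander | Iris   
Leo    | Xander 
Hank   | Xander 


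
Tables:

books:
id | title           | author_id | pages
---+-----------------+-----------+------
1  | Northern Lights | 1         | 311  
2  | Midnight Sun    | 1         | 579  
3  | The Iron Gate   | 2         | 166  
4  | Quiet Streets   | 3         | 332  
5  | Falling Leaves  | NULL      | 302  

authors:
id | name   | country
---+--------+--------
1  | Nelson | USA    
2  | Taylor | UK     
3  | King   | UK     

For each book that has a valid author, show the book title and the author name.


INNER JOIN keeps only books rows whose author_id matches an id in authors. Walk through each book:
  - book 1 (Northern Lights): author_id=1 -> matches Nelson
  - book 2 (Midnight Sun): author_id=1 -> matches Nelson
  - book 3 (The Iron Gate): author_id=2 -> matches Taylor
  - book 4 (Quiet Streets): author_id=3 -> matches King
  - book 5 (Falling Leaves): author_id=NULL, no match -> dropped
So 1 of 5 rows is dropped.

SQL:
SELECT a.title, b.name AS author
FROM books a
INNER JOIN authors b ON a.author_id = b.id

Result:
title           | author
----------------+-------
Northern Lights | Nelson
Midnight Sun    | Nelson
The Iron Gate   | Taylor
Quiet Streets   | King  


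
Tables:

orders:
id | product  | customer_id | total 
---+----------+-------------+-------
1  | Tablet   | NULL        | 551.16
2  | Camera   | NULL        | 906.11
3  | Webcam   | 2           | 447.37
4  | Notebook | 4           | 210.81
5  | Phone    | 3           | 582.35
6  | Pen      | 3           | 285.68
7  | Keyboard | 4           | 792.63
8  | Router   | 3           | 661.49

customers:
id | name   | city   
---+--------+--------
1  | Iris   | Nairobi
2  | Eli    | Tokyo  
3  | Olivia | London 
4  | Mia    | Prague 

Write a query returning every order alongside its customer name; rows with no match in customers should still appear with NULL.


LEFT JOIN keeps every row from orders (the left table); where customer_id has no match in customers, the customer columns become NULL. Walk through each order:
  - order 1 (Tablet): customer_id=NULL, no match -> kept with NULL
  - order 2 (Camera): customer_id=NULL, no match -> kept with NULL
  - order 3 (Webcam): customer_id=2 -> matches Eli
  - order 4 (Notebook): customer_id=4 -> matches Mia
  - order 5 (Phone): customer_id=3 -> matches Olivia
  - order 6 (Pen): customer_id=3 -> matches Olivia
  - order 7 (Keyboard): customer_id=4 -> matches Mia
  - order 8 (Router): customer_id=3 -> matches Olivia
All 8 rows appear; 2 have NULL customer.

SQL:
SELECT a.product, b.name AS customer
FROM orders a
LEFT JOIN customers b ON a.customer_id = b.id

Result:
product  | customer
---------+---------
Tablet   | NULL    
Camera   | NULL    
Webcam   | Eli     
Notebook | Mia     
Phone    | Olivia  
Pen      | Olivia  
Keyboard | Mia     
Router   | Olivia  


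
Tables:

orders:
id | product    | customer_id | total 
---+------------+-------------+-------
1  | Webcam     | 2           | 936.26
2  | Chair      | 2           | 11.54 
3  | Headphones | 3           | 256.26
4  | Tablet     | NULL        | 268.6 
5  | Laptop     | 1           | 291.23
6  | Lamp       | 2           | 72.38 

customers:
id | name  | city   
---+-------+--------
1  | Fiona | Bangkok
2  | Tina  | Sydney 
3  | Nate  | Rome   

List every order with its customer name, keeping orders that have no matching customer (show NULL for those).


LEFT JOIN keeps every row from orders (the left table); where customer_id has no match in customers, the customer columns become NULL. Walk through each order:
  - order 1 (Webcam): customer_id=2 -> matches Tina
  - order 2 (Chair): customer_id=2 -> matches Tina
  - order 3 (Headphones): customer_id=3 -> matches Nate
  - order 4 (Tablet): customer_id=NULL, no match -> kept with NULL
  - order 5 (Laptop): customer_id=1 -> matches Fiona
  - order 6 (Lamp): customer_id=2 -> matches Tina
All 6 rows appear; 1 has NULL customer.

SQL:
SELECT a.product, b.name AS customer
FROM orders a
LEFT JOIN customers b ON a.customer_id = b.id

Result:
product    | customer
-----------+---------
Webcam     | Tina    
Chair      | Tina    
Headphones | Nate    
Tablet     | NULL    
Laptop     | Fiona   
Lamp       | Tina    


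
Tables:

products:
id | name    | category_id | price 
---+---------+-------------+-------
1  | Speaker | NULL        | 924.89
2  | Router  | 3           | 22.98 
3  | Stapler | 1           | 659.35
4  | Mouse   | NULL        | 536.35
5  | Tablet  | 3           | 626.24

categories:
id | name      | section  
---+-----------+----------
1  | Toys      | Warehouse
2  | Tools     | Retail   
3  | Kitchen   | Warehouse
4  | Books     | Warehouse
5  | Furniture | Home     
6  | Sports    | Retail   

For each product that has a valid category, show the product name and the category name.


INNER JOIN keeps only products rows whose category_id matches an id in categories. Walk through each product:
  - product 1 (Speaker): category_id=NULL, no match -> dropped
  - product 2 (Router): category_id=3 -> matches Kitchen
  - product 3 (Stapler): category_id=1 -> matches Toys
  - product 4 (Mouse): category_id=NULL, no match -> dropped
  - product 5 (Tablet): category_id=3 -> matches Kitchen
So 2 of 5 rows are dropped.

SQL:
SELECT a.name, b.name AS category
FROM products a
INNER JOIN categories b ON a.category_id = b.id

Result:
name    | category
--------+---------
Router  | Kitchen 
Stapler | Toys    
Tablet  | Kitchen 


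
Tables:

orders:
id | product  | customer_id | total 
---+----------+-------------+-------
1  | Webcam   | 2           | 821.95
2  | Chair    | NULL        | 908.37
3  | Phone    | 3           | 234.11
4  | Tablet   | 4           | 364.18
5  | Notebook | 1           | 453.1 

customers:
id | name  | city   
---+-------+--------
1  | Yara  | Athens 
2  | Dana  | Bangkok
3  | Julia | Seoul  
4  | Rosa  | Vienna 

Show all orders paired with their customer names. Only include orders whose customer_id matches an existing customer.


INNER JOIN keeps only orders rows whose customer_id matches an id in customers. Walk through each order:
  - order 1 (Webcam): customer_id=2 -> matches Dana
  - order 2 (Chair): customer_id=NULL, no match -> dropped
  - order 3 (Phone): customer_id=3 -> matches Julia
  - order 4 (Tablet): customer_id=4 -> matches Rosa
  - order 5 (Notebook): customer_id=1 -> matches Yara
So 1 of 5 rows is dropped.

SQL:
SELECT a.product, b.name AS customer
FROM orders a
INNER JOIN customers b ON a.customer_id = b.id

Result:
product  | customer
---------+---------
Webcam   | Dana    
Phone    | Julia   
Tablet   | Rosa    
Notebook | Yara    


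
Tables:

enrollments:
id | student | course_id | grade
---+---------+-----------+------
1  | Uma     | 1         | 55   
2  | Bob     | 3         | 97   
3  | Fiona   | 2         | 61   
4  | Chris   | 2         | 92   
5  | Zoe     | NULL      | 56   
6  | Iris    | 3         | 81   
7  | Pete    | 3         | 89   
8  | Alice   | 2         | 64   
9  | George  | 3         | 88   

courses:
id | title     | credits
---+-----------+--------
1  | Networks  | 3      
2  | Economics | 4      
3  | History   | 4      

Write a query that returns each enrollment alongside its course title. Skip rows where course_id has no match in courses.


INNER JOIN keeps only enrollments rows whose course_id matches an id in courses. Walk through each enrollment:
  - enrollment 1 (Uma): course_id=1 -> matches Networks
  - enrollment 2 (Bob): course_id=3 -> matches History
  - enrollment 3 (Fiona): course_id=2 -> matches Economics
  - enrollment 4 (Chris): course_id=2 -> matches Economics
  - enrollment 5 (Zoe): course_id=NULL, no match -> dropped
  - enrollment 6 (Iris): course_id=3 -> matches History
  - enrollment 7 (Pete): course_id=3 -> matches History
  - enrollment 8 (Alice): course_id=2 -> matches Economics
  - enrollment 9 (George): course_id=3 -> matches History
So 1 of 9 rows is dropped.

SQL:
SELECT a.student, b.title AS course
FROM enrollments a
INNER JOIN courses b ON a.course_id = b.id

Result:
student | course   
--------+----------
Uma     | Networks 
Bob     | History  
Fiona   | Economics
Chris   | Economics
Iris    | History  
Pete    | History  
Alice   | Economics
George  | History  


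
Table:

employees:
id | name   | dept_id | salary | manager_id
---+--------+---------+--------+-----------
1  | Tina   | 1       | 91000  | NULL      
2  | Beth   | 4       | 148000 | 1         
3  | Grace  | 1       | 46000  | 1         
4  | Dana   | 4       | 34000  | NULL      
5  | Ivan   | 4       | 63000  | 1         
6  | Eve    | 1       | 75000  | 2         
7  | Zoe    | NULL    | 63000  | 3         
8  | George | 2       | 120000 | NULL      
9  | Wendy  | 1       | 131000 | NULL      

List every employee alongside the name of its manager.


This is a self-join: employees is joined to a second copy of itself, matching each row's manager_id to another row's id. Use LEFT JOIN so rows with manager_id=NULL are kept.
  - employee 1 (Tina): manager_id=NULL -> NULL
  - employee 2 (Beth): manager_id=1 -> Tina
  - employee 3 (Grace): manager_id=1 -> Tina
  - employee 4 (Dana): manager_id=NULL -> NULL
  - employee 5 (Ivan): manager_id=1 -> Tina
  - employee 6 (Eve): manager_id=2 -> Beth
  - employee 7 (Zoe): manager_id=3 -> Grace
  - employee 8 (George): manager_id=NULL -> NULL
  - employee 9 (Wendy): manager_id=NULL -> NULL

SQL:
SELECT a.name AS item, b.name AS manager
FROM employees a
LEFT JOIN employees b ON a.manager_id = b.id

Result:
item   | manager
-------+--------
Tina   | NULL   
Beth   | Tina   
Grace  | Tina   
Dana   | NULL   
Ivan   | Tina   
Eve    | Beth   
Zoe    | Grace  
George | NULL   
Wendy  | NULL   
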